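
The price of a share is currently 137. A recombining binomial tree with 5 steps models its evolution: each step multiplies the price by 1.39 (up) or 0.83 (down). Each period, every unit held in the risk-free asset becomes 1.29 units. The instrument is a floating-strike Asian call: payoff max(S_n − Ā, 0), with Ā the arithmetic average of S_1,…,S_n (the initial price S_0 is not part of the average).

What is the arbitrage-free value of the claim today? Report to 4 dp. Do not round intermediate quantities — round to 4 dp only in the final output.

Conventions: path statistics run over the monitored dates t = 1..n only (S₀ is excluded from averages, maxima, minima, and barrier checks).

No-arbitrage gives p* = (R−d)/(u−d) = 0.8214: enumerate every path, weight its payoff by its p*-probability, and discount by R^5.
Enumerate all 2^5 = 32 price paths (U = up ×1.39, D = down ×0.83); each path with k up-moves has probability p*^k·(1−p*)^(5−k).
DDDDD: Ā=81.0814, payoff=0.0000, prob=0.000182
UDDDD: Ā=135.7869, payoff=0.0000, prob=0.000835
DUDDD: Ā=120.4429, payoff=0.0000, prob=0.000835
UUDDD: Ā=201.7055, payoff=0.0000, prob=0.003842
DDUDD: Ā=107.7074, payoff=0.0000, prob=0.000835
UDUDD: Ā=180.3774, payoff=0.0000, prob=0.003842
DUUDD: Ā=165.0334, payoff=0.0000, prob=0.003842
UUUDD: Ā=276.3812, payoff=0.0000, prob=0.017674
DDDUD: Ā=97.1369, payoff=0.0000, prob=0.000835
UDDUD: Ā=162.6750, payoff=0.0000, prob=0.003842
DUDUD: Ā=147.3310, payoff=4.0197, prob=0.003842
UUDUD: Ā=246.7351, payoff=6.7318, prob=0.017674
DDUUD: Ā=134.5955, payoff=16.7552, prob=0.003842
UDUUD: Ā=225.4069, payoff=28.0599, prob=0.017674
DUUUD: Ā=210.0629, payoff=43.4039, prob=0.017674
UUUUD: Ā=351.7921, payoff=72.6885, prob=0.081300
DDDDU: Ā=88.3634, payoff=2.0115, prob=0.000835
UDDDU: Ā=147.9820, payoff=3.3687, prob=0.003842
DUDDU: Ā=132.6380, payoff=18.7127, prob=0.003842
UUDDU: Ā=222.1288, payoff=31.3381, prob=0.017674
DDUDU: Ā=119.9025, payoff=31.4482, prob=0.003842
UDUDU: Ā=200.8006, payoff=52.6662, prob=0.017674
DUUDU: Ā=185.4566, payoff=68.0102, prob=0.017674
UUUDU: Ā=310.5840, payoff=113.8966, prob=0.081300
DDDUU: Ā=109.3320, payoff=42.0187, prob=0.003842
UDDUU: Ā=183.0982, payoff=70.3686, prob=0.017674
DUDUU: Ā=167.7542, payoff=85.7126, prob=0.017674
UUDUU: Ā=280.9378, payoff=143.5428, prob=0.081300
DDUUU: Ā=155.0187, payoff=98.4481, prob=0.017674
UDUUU: Ā=259.6097, payoff=164.8709, prob=0.081300
DUUUU: Ā=244.2657, payoff=180.2149, prob=0.081300
UUUUU: Ā=409.0714, payoff=301.8058, prob=0.373981
Price = Σ prob·payoff / R^5 = 176.780316 / 3.572305 = 49.4863

price = 49.4863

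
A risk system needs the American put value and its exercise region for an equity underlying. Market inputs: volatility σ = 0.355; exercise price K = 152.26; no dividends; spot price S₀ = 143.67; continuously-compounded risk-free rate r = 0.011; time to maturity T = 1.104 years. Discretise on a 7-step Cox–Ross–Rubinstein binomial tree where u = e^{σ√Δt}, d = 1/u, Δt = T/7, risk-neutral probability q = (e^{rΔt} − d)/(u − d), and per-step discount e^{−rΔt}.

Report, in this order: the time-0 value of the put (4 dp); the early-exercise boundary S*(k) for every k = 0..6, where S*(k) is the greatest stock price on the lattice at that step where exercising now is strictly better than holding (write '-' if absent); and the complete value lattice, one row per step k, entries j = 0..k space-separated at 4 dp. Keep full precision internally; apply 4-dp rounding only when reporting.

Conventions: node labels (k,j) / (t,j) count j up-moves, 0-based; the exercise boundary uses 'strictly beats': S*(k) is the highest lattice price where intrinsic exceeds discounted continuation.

price = 25.9825
boundary = - - - - 81.7439 94.1202 108.3704
tree:
25.9825
35.2478 15.6700
46.2200 23.0519 7.4352
58.3090 32.8099 12.1751 2.1381
70.5161 44.8110 19.4494 4.0483 0.0000
81.2651 58.1398 30.0031 7.6654 0.0000 0.0000
90.6005 70.5161 43.8896 14.5141 0.0000 0.0000 0.0000
98.7085 81.2651 58.1398 27.4819 0.0000 0.0000 0.0000 0.0000

params: Δt=0.15771 u=1.15140 d=0.86850 q=0.47095 e^(-rΔt)=0.99827
t_7 payoffs: 98.7085 81.2651 58.1398 27.4819 0.0000 0.0000 0.0000 0.0000
t_6: node(6,0) S=61.6595 payoff=90.6005 vs cont=90.3366 → 90.6005 [stop]  node(6,1) S=81.7439 payoff=70.5161 vs cont=70.2522 → 70.5161 [stop]  node(6,2) S=108.3704 payoff=43.8896 vs cont=43.6257 → 43.8896 [stop]  node(6,3) S=143.6700 payoff=8.5900 vs cont=14.5141 → 14.5141 [wait]  node(6,4) S=190.4678 payoff=0.0000 vs cont=0.0000 → 0.0000 [wait]  node(6,5) S=252.5091 payoff=0.0000 vs cont=0.0000 → 0.0000 [wait]  node(6,6) S=334.7592 payoff=0.0000 vs cont=0.0000 → 0.0000 [wait]  ⇒ S*(6)=108.3704
t_5: node(5,0) S=70.9949 payoff=81.2651 vs cont=81.0011 → 81.2651 [stop]  node(5,1) S=94.1202 payoff=58.1398 vs cont=57.8759 → 58.1398 [stop]  node(5,2) S=124.7781 payoff=27.4819 vs cont=30.0031 → 30.0031 [wait]  node(5,3) S=165.4222 payoff=0.0000 vs cont=7.6654 → 7.6654 [wait]  node(5,4) S=219.3054 payoff=0.0000 vs cont=0.0000 → 0.0000 [wait]  node(5,5) S=290.7400 payoff=0.0000 vs cont=0.0000 → 0.0000 [wait]  ⇒ S*(5)=94.1202
t_4: node(4,0) S=81.7439 payoff=70.5161 vs cont=70.2522 → 70.5161 [stop]  node(4,1) S=108.3704 payoff=43.8896 vs cont=44.8110 → 44.8110 [wait]  node(4,2) S=143.6700 payoff=8.5900 vs cont=19.4494 → 19.4494 [wait]  node(4,3) S=190.4678 payoff=0.0000 vs cont=4.0483 → 4.0483 [wait]  node(4,4) S=252.5091 payoff=0.0000 vs cont=0.0000 → 0.0000 [wait]  ⇒ S*(4)=81.7439
t_3: node(3,0) S=94.1202 payoff=58.1398 vs cont=58.3090 → 58.3090 [wait]  node(3,1) S=124.7781 payoff=27.4819 vs cont=32.8099 → 32.8099 [wait]  node(3,2) S=165.4222 payoff=0.0000 vs cont=12.1751 → 12.1751 [wait]  node(3,3) S=219.3054 payoff=0.0000 vs cont=2.1381 → 2.1381 [wait]  ⇒ S*(3)=-
t_2: node(2,0) S=108.3704 payoff=43.8896 vs cont=46.2200 → 46.2200 [wait]  node(2,1) S=143.6700 payoff=8.5900 vs cont=23.0519 → 23.0519 [wait]  node(2,2) S=190.4678 payoff=0.0000 vs cont=7.4352 → 7.4352 [wait]  ⇒ S*(2)=-
t_1: node(1,0) S=124.7781 payoff=27.4819 vs cont=35.2478 → 35.2478 [wait]  node(1,1) S=165.4222 payoff=0.0000 vs cont=15.6700 → 15.6700 [wait]  ⇒ S*(1)=-
t_0: node(0,0) S=143.6700 payoff=8.5900 vs cont=25.9825 → 25.9825 [wait]  ⇒ S*(0)=-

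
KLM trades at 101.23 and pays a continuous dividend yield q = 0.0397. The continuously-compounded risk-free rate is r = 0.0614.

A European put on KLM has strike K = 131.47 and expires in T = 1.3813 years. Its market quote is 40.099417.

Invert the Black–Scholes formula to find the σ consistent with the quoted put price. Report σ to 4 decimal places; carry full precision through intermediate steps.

At σ = 0.5166 the Black–Scholes value reproduces the quote:
σ√T = 0.5166·√1.3813 = 0.607153
d₁ = (ln(S/K) + (r−q+σ²/2)T) / (σ√T) = (ln(101.23/131.47) + (0.0614−0.0397+0.5166²/2)·1.3813) / 0.607153 = (-0.261384 + 0.214292) / 0.607153 = -0.077561
d₂ = d₁ − σ√T = -0.077561 − 0.607153 = -0.684715
e^{−rT} = 0.918685
e^{−qT} = 0.946639
N(−d₁) = 0.530912,  N(−d₂) = 0.753238
V = K·e^{−rT}·N(−d₂) − S·e^{−qT}·N(−d₁) = 90.975744 − 50.876327 = 40.099417 (the observed quote) — the price is monotone increasing in volatility, hence this σ is the only solution

sigma = 0.5166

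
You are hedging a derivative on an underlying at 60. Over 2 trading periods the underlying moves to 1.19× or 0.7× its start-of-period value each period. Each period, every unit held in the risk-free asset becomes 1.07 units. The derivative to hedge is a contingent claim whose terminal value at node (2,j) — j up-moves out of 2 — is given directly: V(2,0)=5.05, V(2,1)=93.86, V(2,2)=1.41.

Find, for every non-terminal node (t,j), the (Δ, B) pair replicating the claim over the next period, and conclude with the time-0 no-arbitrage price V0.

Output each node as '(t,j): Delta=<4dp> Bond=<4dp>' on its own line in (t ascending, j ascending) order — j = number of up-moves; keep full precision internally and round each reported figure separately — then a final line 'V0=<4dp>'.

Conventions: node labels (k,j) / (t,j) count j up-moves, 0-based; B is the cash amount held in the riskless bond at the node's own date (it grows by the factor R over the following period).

(0,0): Delta=-1.5277 Bond=122.9518
(1,0): Delta=4.3154 Bond=-113.8518
(1,1): Delta=-2.6425 Bond=211.1509
V0=31.2871

The replicating-portfolio and risk-neutral prices coincide; use p* = (1.07−0.7)/(1.19−0.7) = 0.7551 for the latter.
Payoffs at expiry: V(2,0)=5.0500, V(2,1)=93.8600, V(2,2)=1.4100
(1,0): S=42.0000. Δ = (V_up−V_dn)/(S_up−S_dn) = (93.8600−5.0500)/(49.9800−29.4000) = 4.3154. V = [p*·93.8600 + (1−p*)·5.0500]/1.07 = 67.3931. B = V − Δ·S = -113.8518.
(1,1): S=71.4000. Δ = (V_up−V_dn)/(S_up−S_dn) = (1.4100−93.8600)/(84.9660−49.9800) = -2.6425. V = [p*·1.4100 + (1−p*)·93.8600]/1.07 = 22.4774. B = V − Δ·S = 211.1509.
(0,0): S=60.0000. Δ = (V_up−V_dn)/(S_up−S_dn) = (22.4774−67.3931)/(71.4000−42.0000) = -1.5277. V = [p*·22.4774 + (1−p*)·67.3931]/1.07 = 31.2871. B = V − Δ·S = 122.9518.
Check: Δ(0,0)·S0 + B(0,0) = 31.2871 = V0.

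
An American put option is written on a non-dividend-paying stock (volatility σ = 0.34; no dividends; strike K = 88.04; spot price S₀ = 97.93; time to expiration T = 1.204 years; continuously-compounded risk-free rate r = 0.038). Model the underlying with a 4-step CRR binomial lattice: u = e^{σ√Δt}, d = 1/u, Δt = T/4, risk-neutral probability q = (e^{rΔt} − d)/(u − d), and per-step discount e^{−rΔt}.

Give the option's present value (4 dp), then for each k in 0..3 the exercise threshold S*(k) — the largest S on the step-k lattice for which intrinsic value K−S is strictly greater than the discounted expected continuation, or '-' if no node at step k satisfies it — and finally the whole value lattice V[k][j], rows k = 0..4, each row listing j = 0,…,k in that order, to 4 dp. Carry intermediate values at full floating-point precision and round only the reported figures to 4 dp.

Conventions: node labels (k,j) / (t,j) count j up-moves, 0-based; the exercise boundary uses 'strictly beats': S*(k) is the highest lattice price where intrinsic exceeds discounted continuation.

price = 8.1788
boundary = - - - 55.9605
tree:
8.1788
13.4728 2.7327
21.3892 5.3585 0.0000
32.0795 10.5075 0.0000 0.0000
41.6024 20.6038 0.0000 0.0000 0.0000

params: Δt=0.30100 u=1.20507 d=0.82983 q=0.48416 e^(-rΔt)=0.98863
t_4 payoffs: 41.6024 20.6038 0.0000 0.0000 0.0000
t_3: node(3,0) S=55.9605 payoff=32.0795 vs cont=31.0783 → 32.0795 [stop]  node(3,1) S=81.2651 payoff=6.7749 vs cont=10.5075 → 10.5075 [wait]  node(3,2) S=118.0123 payoff=0.0000 vs cont=0.0000 → 0.0000 [wait]  node(3,3) S=171.3761 payoff=0.0000 vs cont=0.0000 → 0.0000 [wait]  ⇒ S*(3)=55.9605
t_2: node(2,0) S=67.4362 payoff=20.6038 vs cont=21.3892 → 21.3892 [wait]  node(2,1) S=97.9300 payoff=0.0000 vs cont=5.3585 → 5.3585 [wait]  node(2,2) S=142.2128 payoff=0.0000 vs cont=0.0000 → 0.0000 [wait]  ⇒ S*(2)=-
t_1: node(1,0) S=81.2651 payoff=6.7749 vs cont=13.4728 → 13.4728 [wait]  node(1,1) S=118.0123 payoff=0.0000 vs cont=2.7327 → 2.7327 [wait]  ⇒ S*(1)=-
t_0: node(0,0) S=97.9300 payoff=0.0000 vs cont=8.1788 → 8.1788 [wait]  ⇒ S*(0)=-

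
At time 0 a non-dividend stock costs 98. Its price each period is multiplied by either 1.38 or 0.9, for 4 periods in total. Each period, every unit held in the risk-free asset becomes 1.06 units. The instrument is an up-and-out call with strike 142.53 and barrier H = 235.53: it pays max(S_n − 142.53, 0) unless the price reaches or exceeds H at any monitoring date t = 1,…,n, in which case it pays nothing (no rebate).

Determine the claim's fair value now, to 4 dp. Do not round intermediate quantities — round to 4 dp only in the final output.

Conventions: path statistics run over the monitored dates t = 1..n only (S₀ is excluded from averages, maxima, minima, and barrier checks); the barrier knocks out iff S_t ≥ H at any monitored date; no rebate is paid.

price = 7.2656

No-arbitrage gives p* = (R−d)/(u−d) = 0.3333: enumerate every path, weight its payoff by its p*-probability, and discount by R^4.
Enumerate all 2^4 = 16 price paths (U = up ×1.38, D = down ×0.9); each path with k up-moves has probability p*^k·(1−p*)^(4−k).
DDDD: M=88.2000, payoff=0.0000, prob=0.197531
UDDD: M=135.2400, payoff=0.0000, prob=0.098765
DUDD: M=121.7160, payoff=0.0000, prob=0.098765
UUDD: M=186.6312, payoff=8.6413, prob=0.049383
DDUD: M=109.5444, payoff=0.0000, prob=0.098765
UDUD: M=167.9681, payoff=8.6413, prob=0.049383
DUUD: M=167.9681, payoff=8.6413, prob=0.049383
UUUD: M=257.5511, payoff=0.0000, prob=0.024691
DDDU: M=98.5900, payoff=0.0000, prob=0.098765
UDDU: M=151.1713, payoff=8.6413, prob=0.049383
DUDU: M=151.1713, payoff=8.6413, prob=0.049383
UUDU: M=231.7960, payoff=89.2660, prob=0.024691
DDUU: M=151.1713, payoff=8.6413, prob=0.049383
UDUU: M=231.7960, payoff=89.2660, prob=0.024691
DUUU: M=231.7960, payoff=89.2660, prob=0.024691
UUUU: M=355.4205, payoff=0.0000, prob=0.012346
Price = Σ prob·payoff / R^4 = 9.172670 / 1.262477 = 7.2656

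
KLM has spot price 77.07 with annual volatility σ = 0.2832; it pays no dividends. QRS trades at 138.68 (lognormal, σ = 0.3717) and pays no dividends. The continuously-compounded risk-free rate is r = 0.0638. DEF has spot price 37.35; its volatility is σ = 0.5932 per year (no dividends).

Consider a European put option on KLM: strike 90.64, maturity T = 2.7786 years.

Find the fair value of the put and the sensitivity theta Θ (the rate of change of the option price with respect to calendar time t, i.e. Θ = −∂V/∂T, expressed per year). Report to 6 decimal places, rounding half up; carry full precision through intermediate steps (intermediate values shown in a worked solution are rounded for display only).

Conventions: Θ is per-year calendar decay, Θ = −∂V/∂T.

σ√T = 0.2832·√2.7786 = 0.472070
d₁ = (ln(S/K) + (r+σ²/2)T) / (σ√T) = (ln(77.07/90.64) + (0.0638+0.2832²/2)·2.7786) / 0.472070 = (-0.162182 + 0.288700) / 0.472070 = 0.268007
d₂ = d₁ − σ√T = 0.268007 − 0.472070 = -0.204063
e^{−rT} = 0.837550
N(−d₁) = 0.394347,  N(−d₂) = 0.580848
Put price V = K·e^{−rT}·N(−d₂) − S·N(−d₁) = 44.095347 − 30.392314 = 13.703034
φ(d₁) = (1/√(2π))·e^{−d₁²/2} = 0.384869
Θ = −S·φ(d₁)·σ/(2√T) + r·K·e^{−rT}·N(−d₂) = −2.519698 + 2.813283 = 0.293585

price = 13.703034
Θ = 0.293585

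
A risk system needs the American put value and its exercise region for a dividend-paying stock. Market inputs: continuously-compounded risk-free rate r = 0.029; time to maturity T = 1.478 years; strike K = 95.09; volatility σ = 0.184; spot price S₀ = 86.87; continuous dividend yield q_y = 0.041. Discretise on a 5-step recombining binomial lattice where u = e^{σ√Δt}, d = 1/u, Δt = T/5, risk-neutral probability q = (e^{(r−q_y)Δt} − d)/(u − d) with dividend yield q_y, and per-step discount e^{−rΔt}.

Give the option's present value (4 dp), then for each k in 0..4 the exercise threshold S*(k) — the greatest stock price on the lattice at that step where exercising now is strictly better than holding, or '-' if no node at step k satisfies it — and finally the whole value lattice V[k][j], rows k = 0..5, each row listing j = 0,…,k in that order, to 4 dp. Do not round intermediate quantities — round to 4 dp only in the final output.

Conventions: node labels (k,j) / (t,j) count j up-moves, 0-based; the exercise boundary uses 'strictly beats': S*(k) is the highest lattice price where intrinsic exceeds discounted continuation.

price = 13.0445
boundary = - - - 64.3473 58.2216
tree:
13.0445
18.1484 7.2341
24.2238 11.2812 2.5682
30.7427 16.9449 4.7733 0.0000
36.8684 24.0175 8.8720 0.0000 0.0000
42.4110 30.7427 16.4899 0.0000 0.0000 0.0000

Δt=0.29560  u=1.10521  d=0.90480  q=0.45734  discount=0.99146
step 5 (expiry): payoffs max(K−S,0) = 42.4110 30.7427 16.4899 0.0000 0.0000 0.0000
step 4: (k=4,j=0): S=58.2216, K−S=36.8684, hold=36.7581 ⇒ V=36.8684 exercise | (k=4,j=1): S=71.1176, K−S=23.9724, hold=24.0175 ⇒ V=24.0175 continue | (k=4,j=2): S=86.8700, K−S=8.2200, hold=8.8720 ⇒ V=8.8720 continue | (k=4,j=3): S=106.1116, K−S=0.0000, hold=0.0000 ⇒ V=0.0000 continue | (k=4,j=4): S=129.6151, K−S=0.0000, hold=0.0000 ⇒ V=0.0000 continue  boundary S*=58.2216
step 3: (k=3,j=0): S=64.3473, K−S=30.7427, hold=30.7266 ⇒ V=30.7427 exercise | (k=3,j=1): S=78.6001, K−S=16.4899, hold=16.9449 ⇒ V=16.9449 continue | (k=3,j=2): S=96.0100, K−S=0.0000, hold=4.7733 ⇒ V=4.7733 continue | (k=3,j=3): S=117.2760, K−S=0.0000, hold=0.0000 ⇒ V=0.0000 continue  boundary S*=64.3473
step 2: (k=2,j=0): S=71.1176, K−S=23.9724, hold=24.2238 ⇒ V=24.2238 continue | (k=2,j=1): S=86.8700, K−S=8.2200, hold=11.2812 ⇒ V=11.2812 continue | (k=2,j=2): S=106.1116, K−S=0.0000, hold=2.5682 ⇒ V=2.5682 continue  boundary S*=-
step 1: (k=1,j=0): S=78.6001, K−S=16.4899, hold=18.1484 ⇒ V=18.1484 continue | (k=1,j=1): S=96.0100, K−S=0.0000, hold=7.2341 ⇒ V=7.2341 continue  boundary S*=-
step 0: (k=0,j=0): S=86.8700, K−S=8.2200, hold=13.0445 ⇒ V=13.0445 continue  boundary S*=-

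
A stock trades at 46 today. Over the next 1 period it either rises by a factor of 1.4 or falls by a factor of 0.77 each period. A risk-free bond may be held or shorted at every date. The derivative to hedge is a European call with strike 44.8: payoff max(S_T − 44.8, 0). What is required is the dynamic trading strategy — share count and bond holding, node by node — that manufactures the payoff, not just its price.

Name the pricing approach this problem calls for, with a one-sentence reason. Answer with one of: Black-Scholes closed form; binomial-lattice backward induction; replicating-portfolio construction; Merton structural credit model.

framework: replicating-portfolio construction

Key observation: the task asks for the hedge itself — share and bond holdings at every node of the 1-period tree on spot 46 with factors 1.4/0.77 — which is exactly what the replicating-portfolio construction produces.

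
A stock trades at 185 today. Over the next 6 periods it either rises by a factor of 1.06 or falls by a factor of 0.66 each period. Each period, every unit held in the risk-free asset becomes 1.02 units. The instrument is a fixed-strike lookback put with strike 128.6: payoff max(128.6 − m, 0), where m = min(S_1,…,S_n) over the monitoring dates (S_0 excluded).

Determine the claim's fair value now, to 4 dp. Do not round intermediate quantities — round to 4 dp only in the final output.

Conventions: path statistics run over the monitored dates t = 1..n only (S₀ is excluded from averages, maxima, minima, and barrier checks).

Risk-neutral up-probability p* = (R−d)/(u−d) = (1.02−0.66)/(1.06−0.66) = 0.9000; the claim prices as the p*-weighted sum of path payoffs discounted by R^6.
Enumerate all 2^6 = 64 price paths (U = up ×1.06, D = down ×0.66); each path with k up-moves has probability p*^k·(1−p*)^(6−k).
DDDDDD: m=15.2910, payoff=113.3090, prob=0.000001
UDDDDD: m=24.5582, payoff=104.0418, prob=0.000009
DUDDDD: m=24.5582, payoff=104.0418, prob=0.000009
UUDDDD: m=39.4420, payoff=89.1580, prob=0.000081
DDUDDD: m=24.5582, payoff=104.0418, prob=0.000009
UDUDDD: m=39.4420, payoff=89.1580, prob=0.000081
DUUDDD: m=39.4420, payoff=89.1580, prob=0.000081
UUUDDD: m=63.3463, payoff=65.2537, prob=0.000729
DDDUDD: m=24.5582, payoff=104.0418, prob=0.000009
UDDUDD: m=39.4420, payoff=89.1580, prob=0.000081
DUDUDD: m=39.4420, payoff=89.1580, prob=0.000081
UUDUDD: m=63.3463, payoff=65.2537, prob=0.000729
DDUUDD: m=39.4420, payoff=89.1580, prob=0.000081
UDUUDD: m=63.3463, payoff=65.2537, prob=0.000729
DUUUDD: m=63.3463, payoff=65.2537, prob=0.000729
UUUUDD: m=101.7380, payoff=26.8620, prob=0.006561
DDDDUD: m=24.5582, payoff=104.0418, prob=0.000009
UDDDUD: m=39.4420, payoff=89.1580, prob=0.000081
DUDDUD: m=39.4420, payoff=89.1580, prob=0.000081
UUDDUD: m=63.3463, payoff=65.2537, prob=0.000729
DDUDUD: m=39.4420, payoff=89.1580, prob=0.000081
UDUDUD: m=63.3463, payoff=65.2537, prob=0.000729
DUUDUD: m=63.3463, payoff=65.2537, prob=0.000729
UUUDUD: m=101.7380, payoff=26.8620, prob=0.006561
DDDUUD: m=39.4420, payoff=89.1580, prob=0.000081
UDDUUD: m=63.3463, payoff=65.2537, prob=0.000729
DUDUUD: m=63.3463, payoff=65.2537, prob=0.000729
UUDUUD: m=101.7380, payoff=26.8620, prob=0.006561
DDUUUD: m=63.3463, payoff=65.2537, prob=0.000729
UDUUUD: m=101.7380, payoff=26.8620, prob=0.006561
DUUUUD: m=101.7380, payoff=26.8620, prob=0.006561
UUUUUD: m=163.3973, payoff=0.0000, prob=0.059049
DDDDDU: m=23.1682, payoff=105.4318, prob=0.000009
UDDDDU: m=37.2095, payoff=91.3905, prob=0.000081
DUDDDU: m=37.2095, payoff=91.3905, prob=0.000081
UUDDDU: m=59.7606, payoff=68.8394, prob=0.000729
DDUDDU: m=37.2095, payoff=91.3905, prob=0.000081
UDUDDU: m=59.7606, payoff=68.8394, prob=0.000729
DUUDDU: m=59.7606, payoff=68.8394, prob=0.000729
UUUDDU: m=95.9792, payoff=32.6208, prob=0.006561
DDDUDU: m=37.2095, payoff=91.3905, prob=0.000081
UDDUDU: m=59.7606, payoff=68.8394, prob=0.000729
DUDUDU: m=59.7606, payoff=68.8394, prob=0.000729
UUDUDU: m=95.9792, payoff=32.6208, prob=0.006561
DDUUDU: m=59.7606, payoff=68.8394, prob=0.000729
UDUUDU: m=95.9792, payoff=32.6208, prob=0.006561
DUUUDU: m=95.9792, payoff=32.6208, prob=0.006561
UUUUDU: m=154.1484, payoff=0.0000, prob=0.059049
DDDDUU: m=35.1033, payoff=93.4967, prob=0.000081
UDDDUU: m=56.3780, payoff=72.2220, prob=0.000729
DUDDUU: m=56.3780, payoff=72.2220, prob=0.000729
UUDDUU: m=90.5464, payoff=38.0536, prob=0.006561
DDUDUU: m=56.3780, payoff=72.2220, prob=0.000729
UDUDUU: m=90.5464, payoff=38.0536, prob=0.006561
DUUDUU: m=90.5464, payoff=38.0536, prob=0.006561
UUUDUU: m=145.4231, payoff=0.0000, prob=0.059049
DDDUUU: m=53.1868, payoff=75.4132, prob=0.000729
UDDUUU: m=85.4212, payoff=43.1788, prob=0.006561
DUDUUU: m=85.4212, payoff=43.1788, prob=0.006561
UUDUUU: m=137.1916, payoff=0.0000, prob=0.059049
DDUUUU: m=80.5860, payoff=48.0140, prob=0.006561
UDUUUU: m=129.4260, payoff=0.0000, prob=0.059049
DUUUUU: m=122.1000, payoff=6.5000, prob=0.059049
UUUUUU: m=196.1000, payoff=0.0000, prob=0.531441
Price = Σ prob·payoff / R^6 = 4.856623 / 1.126162 = 4.3125

price = 4.3125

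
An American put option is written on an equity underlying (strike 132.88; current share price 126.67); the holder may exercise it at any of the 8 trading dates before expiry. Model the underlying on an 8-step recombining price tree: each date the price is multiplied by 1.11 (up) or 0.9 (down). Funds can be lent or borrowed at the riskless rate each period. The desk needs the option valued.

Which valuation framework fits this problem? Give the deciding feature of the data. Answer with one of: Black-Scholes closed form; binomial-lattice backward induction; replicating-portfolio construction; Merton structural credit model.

framework: binomial-lattice backward induction

Key observation: with exercise allowed before expiry on a discrete up/down model (8 steps from spot 126.67), the strike-132.88 put's value must be rolled back through the tree testing early exercise at each node.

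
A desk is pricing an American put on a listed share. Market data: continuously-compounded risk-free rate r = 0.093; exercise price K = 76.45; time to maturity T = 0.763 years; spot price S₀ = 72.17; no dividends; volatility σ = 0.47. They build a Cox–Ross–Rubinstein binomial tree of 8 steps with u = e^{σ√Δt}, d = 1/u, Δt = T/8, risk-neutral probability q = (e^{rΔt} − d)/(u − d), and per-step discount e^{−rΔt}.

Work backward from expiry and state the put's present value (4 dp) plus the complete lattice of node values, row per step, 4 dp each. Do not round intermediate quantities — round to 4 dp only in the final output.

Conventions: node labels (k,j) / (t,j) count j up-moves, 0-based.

Δt=0.09538  u=1.15621  d=0.86489  q=0.49436  discount=0.99117
step 8 (expiry): payoffs max(K−S,0) = 53.8527 46.2414 36.0663 22.4639 4.2800 0.0000 0.0000 0.0000 0.0000
k=7: (k=7,j=0): S=26.1273, K−S=50.3227, hold=49.6476 ⇒ V=50.3227 exercise | (k=7,j=1): S=34.9276, K−S=41.5224, hold=40.8473 ⇒ V=41.5224 exercise | (k=7,j=2): S=46.6922, K−S=29.7578, hold=29.0827 ⇒ V=29.7578 exercise | (k=7,j=3): S=62.4193, K−S=14.0307, hold=13.3556 ⇒ V=14.0307 exercise | (k=7,j=4): S=83.4438, K−S=0.0000, hold=2.1450 ⇒ V=2.1450 continue | (k=7,j=5): S=111.5500, K−S=0.0000, hold=0.0000 ⇒ V=0.0000 continue | (k=7,j=6): S=149.1230, K−S=0.0000, hold=0.0000 ⇒ V=0.0000 continue | (k=7,j=7): S=199.3516, K−S=0.0000, hold=0.0000 ⇒ V=0.0000 continue
k=6: (k=6,j=0): S=30.2086, K−S=46.2414, hold=45.5662 ⇒ V=46.2414 exercise | (k=6,j=1): S=40.3837, K−S=36.0663, hold=35.3912 ⇒ V=36.0663 exercise | (k=6,j=2): S=53.9861, K−S=22.4639, hold=21.7888 ⇒ V=22.4639 exercise | (k=6,j=3): S=72.1700, K−S=4.2800, hold=8.0829 ⇒ V=8.0829 continue | (k=6,j=4): S=96.4788, K−S=0.0000, hold=1.0750 ⇒ V=1.0750 continue | (k=6,j=5): S=128.9754, K−S=0.0000, hold=0.0000 ⇒ V=0.0000 continue | (k=6,j=6): S=172.4178, K−S=0.0000, hold=0.0000 ⇒ V=0.0000 continue
k=5: (k=5,j=0): S=34.9276, K−S=41.5224, hold=40.8473 ⇒ V=41.5224 exercise | (k=5,j=1): S=46.6922, K−S=29.7578, hold=29.0827 ⇒ V=29.7578 exercise | (k=5,j=2): S=62.4193, K−S=14.0307, hold=15.2189 ⇒ V=15.2189 continue | (k=5,j=3): S=83.4438, K−S=0.0000, hold=4.5777 ⇒ V=4.5777 continue | (k=5,j=4): S=111.5500, K−S=0.0000, hold=0.5388 ⇒ V=0.5388 continue | (k=5,j=5): S=149.1230, K−S=0.0000, hold=0.0000 ⇒ V=0.0000 continue
k=4: (k=4,j=0): S=40.3837, K−S=36.0663, hold=35.3912 ⇒ V=36.0663 exercise | (k=4,j=1): S=53.9861, K−S=22.4639, hold=22.3711 ⇒ V=22.4639 exercise | (k=4,j=2): S=72.1700, K−S=4.2800, hold=9.8704 ⇒ V=9.8704 continue | (k=4,j=3): S=96.4788, K−S=0.0000, hold=2.5582 ⇒ V=2.5582 continue | (k=4,j=4): S=128.9754, K−S=0.0000, hold=0.2700 ⇒ V=0.2700 continue
k=3: (k=3,j=0): S=46.6922, K−S=29.7578, hold=29.0827 ⇒ V=29.7578 exercise | (k=3,j=1): S=62.4193, K−S=14.0307, hold=16.0948 ⇒ V=16.0948 continue | (k=3,j=2): S=83.4438, K−S=0.0000, hold=6.2003 ⇒ V=6.2003 continue | (k=3,j=3): S=111.5500, K−S=0.0000, hold=1.4144 ⇒ V=1.4144 continue
k=2: (k=2,j=0): S=53.9861, K−S=22.4639, hold=22.8003 ⇒ V=22.8003 continue | (k=2,j=1): S=72.1700, K−S=4.2800, hold=11.1045 ⇒ V=11.1045 continue | (k=2,j=2): S=96.4788, K−S=0.0000, hold=3.8005 ⇒ V=3.8005 continue
k=1: (k=1,j=0): S=62.4193, K−S=14.0307, hold=16.8681 ⇒ V=16.8681 continue | (k=1,j=1): S=83.4438, K−S=0.0000, hold=7.4275 ⇒ V=7.4275 continue
k=0: (k=0,j=0): S=72.1700, K−S=4.2800, hold=12.0933 ⇒ V=12.0933 continue

price = 12.0933
tree:
12.0933
16.8681 7.4275
22.8003 11.1045 3.8005
29.7578 16.0948 6.2003 1.4144
36.0663 22.4639 9.8704 2.5582 0.2700
41.5224 29.7578 15.2189 4.5777 0.5388 0.0000
46.2414 36.0663 22.4639 8.0829 1.0750 0.0000 0.0000
50.3227 41.5224 29.7578 14.0307 2.1450 0.0000 0.0000 0.0000
53.8527 46.2414 36.0663 22.4639 4.2800 0.0000 0.0000 0.0000 0.0000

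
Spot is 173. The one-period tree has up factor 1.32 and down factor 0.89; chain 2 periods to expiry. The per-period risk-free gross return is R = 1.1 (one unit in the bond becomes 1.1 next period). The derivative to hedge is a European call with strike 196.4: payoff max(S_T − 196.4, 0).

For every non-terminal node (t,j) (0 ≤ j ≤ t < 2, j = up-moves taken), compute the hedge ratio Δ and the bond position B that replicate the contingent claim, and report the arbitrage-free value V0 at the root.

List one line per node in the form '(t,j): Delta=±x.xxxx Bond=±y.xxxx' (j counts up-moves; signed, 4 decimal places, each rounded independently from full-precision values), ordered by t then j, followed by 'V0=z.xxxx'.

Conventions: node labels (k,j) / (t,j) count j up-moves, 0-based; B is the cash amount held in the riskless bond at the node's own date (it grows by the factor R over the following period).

Risk-neutral probability p* = (R−d)/(u−d) = (1.1−0.89)/(1.32−0.89) = 0.4884.
At maturity the claim pays: V(2,0)=0.0000, V(2,1)=6.8404, V(2,2)=105.0352
(1,0): S=153.9700. Δ = (V_up−V_dn)/(S_up−S_dn) = (6.8404−0.0000)/(203.2404−137.0333) = 0.1033. V = [p*·6.8404 + (1−p*)·0.0000]/1.1 = 3.0370. B = V − Δ·S = -12.8709.
(1,1): S=228.3600. Δ = (V_up−V_dn)/(S_up−S_dn) = (105.0352−6.8404)/(301.4352−203.2404) = 1.0000. V = [p*·105.0352 + (1−p*)·6.8404]/1.1 = 49.8145. B = V − Δ·S = -178.5455.
(0,0): S=173.0000. Δ = (V_up−V_dn)/(S_up−S_dn) = (49.8145−3.0370)/(228.3600−153.9700) = 0.6288. V = [p*·49.8145 + (1−p*)·3.0370]/1.1 = 23.5289. B = V − Δ·S = -85.2561.
Check: Δ(0,0)·S0 + B(0,0) = 23.5289 = V0.

(0,0): Delta=0.6288 Bond=-85.2561
(1,0): Delta=0.1033 Bond=-12.8709
(1,1): Delta=1.0000 Bond=-178.5455
V0=23.5289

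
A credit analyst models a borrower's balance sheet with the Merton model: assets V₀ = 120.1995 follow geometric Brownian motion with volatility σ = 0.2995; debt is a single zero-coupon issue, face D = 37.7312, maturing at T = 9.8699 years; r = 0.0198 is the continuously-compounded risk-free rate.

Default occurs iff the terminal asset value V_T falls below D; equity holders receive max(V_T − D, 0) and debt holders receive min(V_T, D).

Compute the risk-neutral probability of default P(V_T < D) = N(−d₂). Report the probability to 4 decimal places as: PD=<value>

PD=0.1664

With assets at 120.1995 and a single debt payment of 37.7312 at 9.8699 years:
d₁ = [ln(V₀/D) + (r + σ²/2)T] / (σ√T)
   = [ln(120.1995/37.7312) + (0.0198 + 0.5·0.2995²)·9.8699] / (0.2995·√9.8699)
   = [1.158666 + 0.638090] / 0.940921 = 1.909571
d₂ = d₁ − σ√T = 1.909571 − 0.940921 = 0.968650
risk-neutral PD = N(−d₂) = N(-0.968650) = 0.166360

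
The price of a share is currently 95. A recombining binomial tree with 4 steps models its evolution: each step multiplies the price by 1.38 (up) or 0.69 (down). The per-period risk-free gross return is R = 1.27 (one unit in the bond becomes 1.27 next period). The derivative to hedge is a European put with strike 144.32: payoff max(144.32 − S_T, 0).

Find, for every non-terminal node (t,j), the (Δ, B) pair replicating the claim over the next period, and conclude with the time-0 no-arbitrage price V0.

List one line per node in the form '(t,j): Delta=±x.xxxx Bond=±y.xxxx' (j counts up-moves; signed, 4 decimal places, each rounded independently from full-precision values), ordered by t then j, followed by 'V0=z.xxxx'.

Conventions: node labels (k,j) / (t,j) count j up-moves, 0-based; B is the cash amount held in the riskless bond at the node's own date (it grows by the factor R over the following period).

Under the risk-neutral measure, an up-move has probability p* = (R−d)/(u−d) = 0.8406 and values discount at R = 1.27.
Expiry values: V(4,0)=122.7862, V(4,1)=101.2525, V(4,2)=58.1849, V(4,3)=0.0000, V(4,4)=0.0000
  t=3,j=0: stock 31.2084 → up 43.0675 (V=101.2525), down 21.5338 (V=122.7862). Price 82.4294; hedge Δ=-1.0000, bond B=113.6378.
  t=3,j=1: stock 62.4167 → up 86.1351 (V=58.1849), down 43.0675 (V=101.2525). Price 51.2211; hedge Δ=-1.0000, bond B=113.6378.
  t=3,j=2: stock 124.8334 → up 172.2701 (V=0.0000), down 86.1351 (V=58.1849). Price 7.3038; hedge Δ=-0.6755, bond B=91.6298.
  t=3,j=3: stock 249.6668 → up 344.5402 (V=0.0000), down 172.2701 (V=0.0000). Price 0.0000; hedge Δ=0.0000, bond B=0.0000.
  t=2,j=0: stock 45.2295 → up 62.4167 (V=51.2211), down 31.2084 (V=82.4294). Price 44.2491; hedge Δ=-1.0000, bond B=89.4786.
  t=2,j=1: stock 90.4590 → up 124.8334 (V=7.3038), down 62.4167 (V=51.2211). Price 11.2639; hedge Δ=-0.7036, bond B=74.9121.
  t=2,j=2: stock 180.9180 → up 249.6668 (V=0.0000), down 124.8334 (V=7.3038). Price 0.9168; hedge Δ=-0.0585, bond B=11.5021.
  t=1,j=0: stock 65.5500 → up 90.4590 (V=11.2639), down 45.2295 (V=44.2491). Price 13.0098; hedge Δ=-0.7293, bond B=60.8144.
  t=1,j=1: stock 131.1000 → up 180.9180 (V=0.9168), down 90.4590 (V=11.2639). Price 2.0208; hedge Δ=-0.1144, bond B=17.0165.
  t=0,j=0: stock 95.0000 → up 131.1000 (V=2.0208), down 65.5500 (V=13.0098). Price 2.9706; hedge Δ=-0.1676, bond B=18.8967.
As a check, the time-0 holding Δ(0,0)·S0 + B(0,0) comes to 2.9706 — exactly V0.

(0,0): Delta=-0.1676 Bond=18.8967
(1,0): Delta=-0.7293 Bond=60.8144
(1,1): Delta=-0.1144 Bond=17.0165
(2,0): Delta=-1.0000 Bond=89.4786
(2,1): Delta=-0.7036 Bond=74.9121
(2,2): Delta=-0.0585 Bond=11.5021
(3,0): Delta=-1.0000 Bond=113.6378
(3,1): Delta=-1.0000 Bond=113.6378
(3,2): Delta=-0.6755 Bond=91.6298
(3,3): Delta=0.0000 Bond=0.0000
V0=2.9706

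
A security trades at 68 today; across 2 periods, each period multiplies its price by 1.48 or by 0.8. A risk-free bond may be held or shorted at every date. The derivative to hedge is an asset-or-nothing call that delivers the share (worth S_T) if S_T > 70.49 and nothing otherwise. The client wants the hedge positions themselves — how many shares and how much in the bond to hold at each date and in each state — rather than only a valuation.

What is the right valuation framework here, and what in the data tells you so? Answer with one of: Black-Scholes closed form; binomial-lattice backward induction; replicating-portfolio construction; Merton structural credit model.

framework: replicating-portfolio construction

Key observation: what is demanded is not a single number but the (Δ, B) position at each node of the 1.48/0.8 tree starting at 68; constructing those positions is the replicating-portfolio method.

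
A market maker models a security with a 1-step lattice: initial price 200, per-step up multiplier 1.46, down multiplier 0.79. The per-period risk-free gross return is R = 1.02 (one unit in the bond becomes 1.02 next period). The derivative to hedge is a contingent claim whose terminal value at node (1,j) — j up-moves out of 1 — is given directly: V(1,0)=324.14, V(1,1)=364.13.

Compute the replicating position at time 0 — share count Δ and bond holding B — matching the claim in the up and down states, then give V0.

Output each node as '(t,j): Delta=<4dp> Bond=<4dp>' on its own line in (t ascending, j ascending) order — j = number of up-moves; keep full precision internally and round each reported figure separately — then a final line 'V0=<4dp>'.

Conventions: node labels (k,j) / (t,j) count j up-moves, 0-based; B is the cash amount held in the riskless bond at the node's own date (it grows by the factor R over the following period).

Under the risk-neutral measure, an up-move has probability p* = (R−d)/(u−d) = 0.3433 and values discount at R = 1.02.
Payoffs at expiry: V(1,0)=324.1400, V(1,1)=364.1300
Node (0,0) S=200.0000: V=(p*·364.1300+(1−p*)·324.1400)/1.02=331.2430; Δ=(364.1300−324.1400)/(292.0000−158.0000)=0.2984; B=V−Δ·S=271.5565
Verification: the root portfolio costs Δ(0,0)·S0 + B(0,0) = 331.2430, matching V0.

(0,0): Delta=0.2984 Bond=271.5565
V0=331.2430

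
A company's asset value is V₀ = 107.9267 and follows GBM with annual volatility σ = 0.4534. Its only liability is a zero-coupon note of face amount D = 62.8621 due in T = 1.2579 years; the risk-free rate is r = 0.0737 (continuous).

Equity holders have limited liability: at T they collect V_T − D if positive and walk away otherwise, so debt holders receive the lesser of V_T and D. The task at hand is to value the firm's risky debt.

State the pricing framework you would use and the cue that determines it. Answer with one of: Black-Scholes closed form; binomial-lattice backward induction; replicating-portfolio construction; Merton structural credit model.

Key observation: the asked-for credit quantity lives on the firm's capital structure — asset value, asset volatility, debt face 62.8621 — which is the structural model's domain.

framework: Merton structural credit model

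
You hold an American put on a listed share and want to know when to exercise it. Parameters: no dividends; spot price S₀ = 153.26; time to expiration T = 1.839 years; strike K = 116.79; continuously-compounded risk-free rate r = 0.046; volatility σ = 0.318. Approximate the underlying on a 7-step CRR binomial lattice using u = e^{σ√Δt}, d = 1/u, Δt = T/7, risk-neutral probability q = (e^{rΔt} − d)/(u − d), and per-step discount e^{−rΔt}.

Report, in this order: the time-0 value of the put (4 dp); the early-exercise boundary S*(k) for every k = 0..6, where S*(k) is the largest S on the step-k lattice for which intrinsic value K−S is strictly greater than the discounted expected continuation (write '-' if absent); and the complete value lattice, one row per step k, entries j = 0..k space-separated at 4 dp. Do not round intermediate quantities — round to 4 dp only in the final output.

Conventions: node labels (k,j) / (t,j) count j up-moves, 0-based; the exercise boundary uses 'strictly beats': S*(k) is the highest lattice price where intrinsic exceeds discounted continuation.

price = 6.8111
boundary = - - - - 79.8511 67.8413 79.8511
tree:
6.8111
10.9014 2.8296
16.9807 5.0027 0.6948
25.5760 8.6791 1.3966 0.0000
36.9389 14.6781 2.8075 0.0000 0.0000
48.9487 23.9406 5.6434 0.0000 0.0000 0.0000
59.1522 36.9389 11.3440 0.0000 0.0000 0.0000 0.0000
67.8211 48.9487 22.8030 0.0000 0.0000 0.0000 0.0000 0.0000

Δt=0.26271  u=1.17703  d=0.84960  q=0.49647  discount=0.98799
step 7 (expiry): payoffs max(K−S,0) = 67.8211 48.9487 22.8030 0.0000 0.0000 0.0000 0.0000 0.0000
step 6: (k=6,j=0): S=57.6378, K−S=59.1522, hold=57.7493 ⇒ V=59.1522 exercise | (k=6,j=1): S=79.8511, K−S=36.9389, hold=35.5360 ⇒ V=36.9389 exercise | (k=6,j=2): S=110.6254, K−S=6.1646, hold=11.3440 ⇒ V=11.3440 continue | (k=6,j=3): S=153.2600, K−S=0.0000, hold=0.0000 ⇒ V=0.0000 continue | (k=6,j=4): S=212.3258, K−S=0.0000, hold=0.0000 ⇒ V=0.0000 continue | (k=6,j=5): S=294.1553, K−S=0.0000, hold=0.0000 ⇒ V=0.0000 continue | (k=6,j=6): S=407.5216, K−S=0.0000, hold=0.0000 ⇒ V=0.0000 continue  boundary S*=79.8511
step 5: (k=5,j=0): S=67.8413, K−S=48.9487, hold=47.5458 ⇒ V=48.9487 exercise | (k=5,j=1): S=93.9870, K−S=22.8030, hold=23.9406 ⇒ V=23.9406 continue | (k=5,j=2): S=130.2093, K−S=0.0000, hold=5.6434 ⇒ V=5.6434 continue | (k=5,j=3): S=180.3914, K−S=0.0000, hold=0.0000 ⇒ V=0.0000 continue | (k=5,j=4): S=249.9135, K−S=0.0000, hold=0.0000 ⇒ V=0.0000 continue | (k=5,j=5): S=346.2292, K−S=0.0000, hold=0.0000 ⇒ V=0.0000 continue  boundary S*=67.8413
step 4: (k=4,j=0): S=79.8511, K−S=36.9389, hold=36.0940 ⇒ V=36.9389 exercise | (k=4,j=1): S=110.6254, K−S=6.1646, hold=14.6781 ⇒ V=14.6781 continue | (k=4,j=2): S=153.2600, K−S=0.0000, hold=2.8075 ⇒ V=2.8075 continue | (k=4,j=3): S=212.3258, K−S=0.0000, hold=0.0000 ⇒ V=0.0000 continue | (k=4,j=4): S=294.1553, K−S=0.0000, hold=0.0000 ⇒ V=0.0000 continue  boundary S*=79.8511
step 3: (k=3,j=0): S=93.9870, K−S=22.8030, hold=25.5760 ⇒ V=25.5760 continue | (k=3,j=1): S=130.2093, K−S=0.0000, hold=8.6791 ⇒ V=8.6791 continue | (k=3,j=2): S=180.3914, K−S=0.0000, hold=1.3966 ⇒ V=1.3966 continue | (k=3,j=3): S=249.9135, K−S=0.0000, hold=0.0000 ⇒ V=0.0000 continue  boundary S*=-
step 2: (k=2,j=0): S=110.6254, K−S=6.1646, hold=16.9807 ⇒ V=16.9807 continue | (k=2,j=1): S=153.2600, K−S=0.0000, hold=5.0027 ⇒ V=5.0027 continue | (k=2,j=2): S=212.3258, K−S=0.0000, hold=0.6948 ⇒ V=0.6948 continue  boundary S*=-
step 1: (k=1,j=0): S=130.2093, K−S=0.0000, hold=10.9014 ⇒ V=10.9014 continue | (k=1,j=1): S=180.3914, K−S=0.0000, hold=2.8296 ⇒ V=2.8296 continue  boundary S*=-
step 0: (k=0,j=0): S=153.2600, K−S=0.0000, hold=6.8111 ⇒ V=6.8111 continue  boundary S*=-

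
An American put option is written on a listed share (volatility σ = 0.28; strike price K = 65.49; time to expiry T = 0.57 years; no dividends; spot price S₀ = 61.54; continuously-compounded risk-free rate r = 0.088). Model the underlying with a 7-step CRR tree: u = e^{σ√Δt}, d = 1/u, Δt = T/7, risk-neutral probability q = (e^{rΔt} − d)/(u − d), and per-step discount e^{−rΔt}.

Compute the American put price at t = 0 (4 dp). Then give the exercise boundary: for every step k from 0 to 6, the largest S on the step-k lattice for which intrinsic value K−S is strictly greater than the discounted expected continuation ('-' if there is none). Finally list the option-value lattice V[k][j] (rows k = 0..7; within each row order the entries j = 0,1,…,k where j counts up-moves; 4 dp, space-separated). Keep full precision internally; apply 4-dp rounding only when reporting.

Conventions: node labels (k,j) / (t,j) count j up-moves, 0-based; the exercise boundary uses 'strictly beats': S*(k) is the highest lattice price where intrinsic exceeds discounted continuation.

Δt=0.08143  u=1.08318  d=0.92321  q=0.52499  discount=0.99286
step 7 (expiry): payoffs max(K−S,0) = 30.3132 24.2179 17.0664 8.6757 0.0000 0.0000 0.0000 0.0000
step 6: (k=6,j=0): S=38.1028, K−S=27.3872, hold=26.9196 ⇒ V=27.3872 exercise | (k=6,j=1): S=44.7051, K−S=20.7849, hold=20.3173 ⇒ V=20.7849 exercise | (k=6,j=2): S=52.4514, K−S=13.0386, hold=12.5710 ⇒ V=13.0386 exercise | (k=6,j=3): S=61.5400, K−S=3.9500, hold=4.0916 ⇒ V=4.0916 continue | (k=6,j=4): S=72.2034, K−S=0.0000, hold=0.0000 ⇒ V=0.0000 continue | (k=6,j=5): S=84.7145, K−S=0.0000, hold=0.0000 ⇒ V=0.0000 continue | (k=6,j=6): S=99.3935, K−S=0.0000, hold=0.0000 ⇒ V=0.0000 continue  boundary S*=52.4514
step 5: (k=5,j=0): S=41.2721, K−S=24.2179, hold=23.7503 ⇒ V=24.2179 exercise | (k=5,j=1): S=48.4236, K−S=17.0664, hold=16.5988 ⇒ V=17.0664 exercise | (k=5,j=2): S=56.8143, K−S=8.6757, hold=8.2820 ⇒ V=8.6757 exercise | (k=5,j=3): S=66.6588, K−S=0.0000, hold=1.9297 ⇒ V=1.9297 continue | (k=5,j=4): S=78.2092, K−S=0.0000, hold=0.0000 ⇒ V=0.0000 continue | (k=5,j=5): S=91.7610, K−S=0.0000, hold=0.0000 ⇒ V=0.0000 continue  boundary S*=56.8143
step 4: (k=4,j=0): S=44.7051, K−S=20.7849, hold=20.3173 ⇒ V=20.7849 exercise | (k=4,j=1): S=52.4514, K−S=13.0386, hold=12.5710 ⇒ V=13.0386 exercise | (k=4,j=2): S=61.5400, K−S=3.9500, hold=5.0975 ⇒ V=5.0975 continue | (k=4,j=3): S=72.2034, K−S=0.0000, hold=0.9101 ⇒ V=0.9101 continue | (k=4,j=4): S=84.7145, K−S=0.0000, hold=0.0000 ⇒ V=0.0000 continue  boundary S*=52.4514
step 3: (k=3,j=0): S=48.4236, K−S=17.0664, hold=16.5988 ⇒ V=17.0664 exercise | (k=3,j=1): S=56.8143, K−S=8.6757, hold=8.8062 ⇒ V=8.8062 continue | (k=3,j=2): S=66.6588, K−S=0.0000, hold=2.8784 ⇒ V=2.8784 continue | (k=3,j=3): S=78.2092, K−S=0.0000, hold=0.4292 ⇒ V=0.4292 continue  boundary S*=48.4236
step 2: (k=2,j=0): S=52.4514, K−S=13.0386, hold=12.6390 ⇒ V=13.0386 exercise | (k=2,j=1): S=61.5400, K−S=3.9500, hold=5.6535 ⇒ V=5.6535 continue | (k=2,j=2): S=72.2034, K−S=0.0000, hold=1.5812 ⇒ V=1.5812 continue  boundary S*=52.4514
step 1: (k=1,j=0): S=56.8143, K−S=8.6757, hold=9.0961 ⇒ V=9.0961 continue | (k=1,j=1): S=66.6588, K−S=0.0000, hold=3.4905 ⇒ V=3.4905 continue  boundary S*=-
step 0: (k=0,j=0): S=61.5400, K−S=3.9500, hold=6.1093 ⇒ V=6.1093 continue  boundary S*=-

price = 6.1093
boundary = - - 52.4514 48.4236 52.4514 56.8143 52.4514
tree:
6.1093
9.0961 3.4905
13.0386 5.6535 1.5812
17.0664 8.8062 2.8784 0.4292
20.7849 13.0386 5.0975 0.9101 0.0000
24.2179 17.0664 8.6757 1.9297 0.0000 0.0000
27.3872 20.7849 13.0386 4.0916 0.0000 0.0000 0.0000
30.3132 24.2179 17.0664 8.6757 0.0000 0.0000 0.0000 0.0000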